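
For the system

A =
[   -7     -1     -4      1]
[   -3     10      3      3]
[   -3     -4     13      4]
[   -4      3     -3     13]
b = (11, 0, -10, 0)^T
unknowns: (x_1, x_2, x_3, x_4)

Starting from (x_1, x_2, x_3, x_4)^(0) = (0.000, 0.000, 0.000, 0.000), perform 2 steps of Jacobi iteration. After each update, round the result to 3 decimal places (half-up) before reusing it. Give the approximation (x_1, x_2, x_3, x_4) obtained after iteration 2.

Iteration 1:
  x_1 = (11 - (-1)·0.000 - (-4)·0.000 - (1)·0.000) / (-7) = -1.571
  x_2 = (0 - (-3)·0.000 - (3)·0.000 - (3)·0.000) / (10) = 0.000
  x_3 = (-10 - (-3)·0.000 - (-4)·0.000 - (4)·0.000) / (13) = -0.769
  x_4 = (0 - (-4)·0.000 - (3)·0.000 - (-3)·0.000) / (13) = 0.000
Iteration 2:
  x_1 = (11 - (-1)·0.000 - (-4)·-0.769 - (1)·0.000) / (-7) = -1.132
  x_2 = (0 - (-3)·-1.571 - (3)·-0.769 - (3)·0.000) / (10) = -0.241
  x_3 = (-10 - (-3)·-1.571 - (-4)·0.000 - (4)·0.000) / (13) = -1.132
  x_4 = (0 - (-4)·-1.571 - (3)·0.000 - (-3)·-0.769) / (13) = -0.661

(-1.132, -0.241, -1.132, -0.661)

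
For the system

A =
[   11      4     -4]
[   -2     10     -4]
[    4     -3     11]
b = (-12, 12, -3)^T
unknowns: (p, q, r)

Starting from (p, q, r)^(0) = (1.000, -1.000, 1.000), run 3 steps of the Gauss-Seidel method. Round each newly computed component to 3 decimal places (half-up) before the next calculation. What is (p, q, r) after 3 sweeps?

(-1.251, 1.175, 0.503)

Iteration 1:
  p = (-12 - (4)·-1.000 - (-4)·1.000) / (11) = -0.364
  q = (12 - (-2)·-0.364 - (-4)·1.000) / (10) = 1.527
  r = (-3 - (4)·-0.364 - (-3)·1.527) / (11) = 0.276
Iteration 2:
  p = (-12 - (4)·1.527 - (-4)·0.276) / (11) = -1.546
  q = (12 - (-2)·-1.546 - (-4)·0.276) / (10) = 1.001
  r = (-3 - (4)·-1.546 - (-3)·1.001) / (11) = 0.562
Iteration 3:
  p = (-12 - (4)·1.001 - (-4)·0.562) / (11) = -1.251
  q = (12 - (-2)·-1.251 - (-4)·0.562) / (10) = 1.175
  r = (-3 - (4)·-1.251 - (-3)·1.175) / (11) = 0.503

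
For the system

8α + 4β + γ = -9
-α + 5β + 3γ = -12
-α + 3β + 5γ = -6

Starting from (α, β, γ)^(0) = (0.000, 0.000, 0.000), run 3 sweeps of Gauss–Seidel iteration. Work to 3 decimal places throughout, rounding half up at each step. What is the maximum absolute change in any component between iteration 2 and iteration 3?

Iteration 1:
  α = (-9 - (4)·0.000 - (1)·0.000) / (8) = -1.125
  β = (-12 - (-1)·-1.125 - (3)·0.000) / (5) = -2.625
  γ = (-6 - (-1)·-1.125 - (3)·-2.625) / (5) = 0.150
Iteration 2:
  α = (-9 - (4)·-2.625 - (1)·0.150) / (8) = 0.169
  β = (-12 - (-1)·0.169 - (3)·0.150) / (5) = -2.456
  γ = (-6 - (-1)·0.169 - (3)·-2.456) / (5) = 0.307
Iteration 3:
  α = (-9 - (4)·-2.456 - (1)·0.307) / (8) = 0.065
  β = (-12 - (-1)·0.065 - (3)·0.307) / (5) = -2.571
  γ = (-6 - (-1)·0.065 - (3)·-2.571) / (5) = 0.356
Change: (-0.104, -0.115, 0.049) → max |·| = 0.115

0.115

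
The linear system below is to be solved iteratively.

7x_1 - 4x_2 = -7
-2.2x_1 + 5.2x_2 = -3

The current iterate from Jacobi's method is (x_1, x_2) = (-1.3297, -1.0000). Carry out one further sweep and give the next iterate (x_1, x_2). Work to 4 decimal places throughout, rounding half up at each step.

One sweep:
  x_1 = (-7 - (-4)·-1.0000) / (7) = -1.5714
  x_2 = (-3 - (-2.2)·-1.3297) / (5.2) = -1.1395

(-1.5714, -1.1395)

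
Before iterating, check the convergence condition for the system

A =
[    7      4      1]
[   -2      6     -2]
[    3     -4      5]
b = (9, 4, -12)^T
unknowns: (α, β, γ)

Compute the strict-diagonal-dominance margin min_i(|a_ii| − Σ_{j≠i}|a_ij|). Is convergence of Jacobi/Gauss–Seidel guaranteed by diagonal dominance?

row 1: |7| − (4+1) = 2
row 2: |6| − (2+2) = 2
row 3: |5| − (3+4) = -2
minimum over rows = -2 → not strictly diagonally dominant

-2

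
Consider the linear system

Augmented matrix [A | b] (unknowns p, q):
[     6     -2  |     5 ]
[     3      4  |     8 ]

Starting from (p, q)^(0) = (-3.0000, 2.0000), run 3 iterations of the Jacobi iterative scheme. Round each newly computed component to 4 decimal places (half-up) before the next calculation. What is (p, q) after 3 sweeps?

Iteration 1:
  p = (5 - (-2)·2.0000) / (6) = 1.5000
  q = (8 - (3)·-3.0000) / (4) = 4.2500
Iteration 2:
  p = (5 - (-2)·4.2500) / (6) = 2.2500
  q = (8 - (3)·1.5000) / (4) = 0.8750
Iteration 3:
  p = (5 - (-2)·0.8750) / (6) = 1.1250
  q = (8 - (3)·2.2500) / (4) = 0.3125

(1.1250, 0.3125)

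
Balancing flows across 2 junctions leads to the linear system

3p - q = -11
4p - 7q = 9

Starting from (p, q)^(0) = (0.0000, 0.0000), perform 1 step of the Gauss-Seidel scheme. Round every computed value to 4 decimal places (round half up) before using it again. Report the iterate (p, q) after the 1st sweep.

Iteration 1:
  p = (-11 - (-1)·0.0000) / (3) = -3.6667
  q = (9 - (4)·-3.6667) / (-7) = -3.3810

(-3.6667, -3.3810)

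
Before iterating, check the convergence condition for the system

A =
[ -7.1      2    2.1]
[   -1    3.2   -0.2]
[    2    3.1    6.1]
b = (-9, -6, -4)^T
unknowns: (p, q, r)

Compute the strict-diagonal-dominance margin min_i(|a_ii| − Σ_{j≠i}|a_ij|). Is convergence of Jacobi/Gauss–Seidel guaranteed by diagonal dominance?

1

row 1: |-7.1| − (2+2.1) = 3
row 2: |3.2| − (1+0.2) = 2
row 3: |6.1| − (2+3.1) = 1
minimum over rows = 1 → strictly diagonally dominant (convergence guaranteed)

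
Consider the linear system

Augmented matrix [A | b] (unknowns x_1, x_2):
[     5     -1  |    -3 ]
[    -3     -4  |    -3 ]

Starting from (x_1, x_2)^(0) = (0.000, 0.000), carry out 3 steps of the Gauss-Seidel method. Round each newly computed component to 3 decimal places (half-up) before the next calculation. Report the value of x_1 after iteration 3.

-0.396

Iteration 1:
  x_1 = (-3 - (-1)·0.000) / (5) = -0.600
  x_2 = (-3 - (-3)·-0.600) / (-4) = 1.200
Iteration 2:
  x_1 = (-3 - (-1)·1.200) / (5) = -0.360
  x_2 = (-3 - (-3)·-0.360) / (-4) = 1.020
Iteration 3:
  x_1 = (-3 - (-1)·1.020) / (5) = -0.396
  x_2 = (-3 - (-3)·-0.396) / (-4) = 1.047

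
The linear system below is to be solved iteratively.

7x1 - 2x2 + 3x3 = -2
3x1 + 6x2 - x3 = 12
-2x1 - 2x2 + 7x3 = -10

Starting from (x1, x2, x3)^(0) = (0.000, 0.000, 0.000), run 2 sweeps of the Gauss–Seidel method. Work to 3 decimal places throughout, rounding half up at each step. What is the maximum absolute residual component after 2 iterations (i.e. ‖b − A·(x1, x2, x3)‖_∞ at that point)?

1.593

Iteration 1:
  x1 = (-2 - (-2)·0.000 - (3)·0.000) / (7) = -0.286
  x2 = (12 - (3)·-0.286 - (-1)·0.000) / (6) = 2.143
  x3 = (-10 - (-2)·-0.286 - (-2)·2.143) / (7) = -0.898
Iteration 2:
  x1 = (-2 - (-2)·2.143 - (3)·-0.898) / (7) = 0.711
  x2 = (12 - (3)·0.711 - (-1)·-0.898) / (6) = 1.495
  x3 = (-10 - (-2)·0.711 - (-2)·1.495) / (7) = -0.798
Residual b − A·x = (-1.593, 0.099, -0.002); ∞-norm = 1.593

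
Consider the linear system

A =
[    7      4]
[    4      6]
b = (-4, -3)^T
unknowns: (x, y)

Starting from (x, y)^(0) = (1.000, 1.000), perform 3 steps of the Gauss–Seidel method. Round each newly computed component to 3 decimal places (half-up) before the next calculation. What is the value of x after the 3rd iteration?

Iteration 1:
  x = (-4 - (4)·1.000) / (7) = -1.143
  y = (-3 - (4)·-1.143) / (6) = 0.262
Iteration 2:
  x = (-4 - (4)·0.262) / (7) = -0.721
  y = (-3 - (4)·-0.721) / (6) = -0.019
Iteration 3:
  x = (-4 - (4)·-0.019) / (7) = -0.561
  y = (-3 - (4)·-0.561) / (6) = -0.126

-0.561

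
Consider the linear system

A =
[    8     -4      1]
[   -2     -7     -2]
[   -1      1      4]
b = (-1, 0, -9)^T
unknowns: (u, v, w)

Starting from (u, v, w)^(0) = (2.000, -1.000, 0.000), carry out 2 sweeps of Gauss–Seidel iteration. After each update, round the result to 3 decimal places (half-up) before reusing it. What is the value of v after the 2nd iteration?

0.623

Iteration 1:
  u = (-1 - (-4)·-1.000 - (1)·0.000) / (8) = -0.625
  v = (0 - (-2)·-0.625 - (-2)·0.000) / (-7) = 0.179
  w = (-9 - (-1)·-0.625 - (1)·0.179) / (4) = -2.451
Iteration 2:
  u = (-1 - (-4)·0.179 - (1)·-2.451) / (8) = 0.271
  v = (0 - (-2)·0.271 - (-2)·-2.451) / (-7) = 0.623
  w = (-9 - (-1)·0.271 - (1)·0.623) / (4) = -2.338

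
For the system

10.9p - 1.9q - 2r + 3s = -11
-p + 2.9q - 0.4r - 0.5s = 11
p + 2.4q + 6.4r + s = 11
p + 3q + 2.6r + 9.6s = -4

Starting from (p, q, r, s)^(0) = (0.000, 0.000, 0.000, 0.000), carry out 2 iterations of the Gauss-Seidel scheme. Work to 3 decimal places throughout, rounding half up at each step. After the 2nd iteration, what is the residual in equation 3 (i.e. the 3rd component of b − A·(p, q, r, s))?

Iteration 1:
  p = (-11 - (-1.9)·0.000 - (-2)·0.000 - (3)·0.000) / (10.9) = -1.009
  q = (11 - (-1)·-1.009 - (-0.4)·0.000 - (-0.5)·0.000) / (2.9) = 3.445
  r = (11 - (1)·-1.009 - (2.4)·3.445 - (1)·0.000) / (6.4) = 0.585
  s = (-4 - (1)·-1.009 - (3)·3.445 - (2.6)·0.585) / (9.6) = -1.547
Iteration 2:
  p = (-11 - (-1.9)·3.445 - (-2)·0.585 - (3)·-1.547) / (10.9) = 0.124
  q = (11 - (-1)·0.124 - (-0.4)·0.585 - (-0.5)·-1.547) / (2.9) = 3.650
  r = (11 - (1)·0.124 - (2.4)·3.650 - (1)·-1.547) / (6.4) = 0.572
  s = (-4 - (1)·0.124 - (3)·3.650 - (2.6)·0.572) / (9.6) = -1.725
Residual b − A·x = (0.902, -0.095, 0.180, -0.001)

0.180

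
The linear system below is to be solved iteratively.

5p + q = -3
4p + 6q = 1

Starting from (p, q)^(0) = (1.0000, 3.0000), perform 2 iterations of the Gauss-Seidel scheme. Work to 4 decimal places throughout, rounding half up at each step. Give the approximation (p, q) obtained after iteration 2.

(-0.7933, 0.6955)

Iteration 1:
  p = (-3 - (1)·3.0000) / (5) = -1.2000
  q = (1 - (4)·-1.2000) / (6) = 0.9667
Iteration 2:
  p = (-3 - (1)·0.9667) / (5) = -0.7933
  q = (1 - (4)·-0.7933) / (6) = 0.6955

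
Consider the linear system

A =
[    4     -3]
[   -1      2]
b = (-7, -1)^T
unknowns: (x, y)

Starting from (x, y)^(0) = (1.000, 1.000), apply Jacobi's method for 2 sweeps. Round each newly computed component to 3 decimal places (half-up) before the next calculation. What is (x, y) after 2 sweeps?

(-1.750, -1.000)

Iteration 1:
  x = (-7 - (-3)·1.000) / (4) = -1.000
  y = (-1 - (-1)·1.000) / (2) = 0.000
Iteration 2:
  x = (-7 - (-3)·0.000) / (4) = -1.750
  y = (-1 - (-1)·-1.000) / (2) = -1.000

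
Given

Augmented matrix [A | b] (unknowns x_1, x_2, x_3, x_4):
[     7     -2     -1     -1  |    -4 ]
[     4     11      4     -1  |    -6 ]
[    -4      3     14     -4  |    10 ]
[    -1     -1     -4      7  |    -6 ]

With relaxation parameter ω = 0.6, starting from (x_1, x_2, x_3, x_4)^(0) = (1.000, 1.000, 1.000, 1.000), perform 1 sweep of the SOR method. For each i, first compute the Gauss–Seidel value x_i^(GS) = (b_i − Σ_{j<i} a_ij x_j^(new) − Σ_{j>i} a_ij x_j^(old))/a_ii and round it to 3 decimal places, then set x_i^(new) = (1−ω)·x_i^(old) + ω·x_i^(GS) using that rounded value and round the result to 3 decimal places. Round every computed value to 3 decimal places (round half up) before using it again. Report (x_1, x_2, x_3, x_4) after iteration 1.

Iteration 1:
  x_1: GS value = (-4 - (-2)·1.000 - (-1)·1.000 - (-1)·1.000) / (7) = 0.000;  x_1 ← (1−ω)·1.000 + ω·0.000 = 0.400
  x_2: GS value = (-6 - (4)·0.400 - (4)·1.000 - (-1)·1.000) / (11) = -0.964;  x_2 ← (1−ω)·1.000 + ω·-0.964 = -0.178
  x_3: GS value = (10 - (-4)·0.400 - (3)·-0.178 - (-4)·1.000) / (14) = 1.152;  x_3 ← (1−ω)·1.000 + ω·1.152 = 1.091
  x_4: GS value = (-6 - (-1)·0.400 - (-1)·-0.178 - (-4)·1.091) / (7) = -0.202;  x_4 ← (1−ω)·1.000 + ω·-0.202 = 0.279

(0.400, -0.178, 1.091, 0.279)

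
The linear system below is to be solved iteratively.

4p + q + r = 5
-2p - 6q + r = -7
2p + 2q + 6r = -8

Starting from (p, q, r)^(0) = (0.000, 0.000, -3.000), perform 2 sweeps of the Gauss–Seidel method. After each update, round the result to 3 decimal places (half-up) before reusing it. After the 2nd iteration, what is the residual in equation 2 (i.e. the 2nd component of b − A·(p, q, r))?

0.000

Iteration 1:
  p = (5 - (1)·0.000 - (1)·-3.000) / (4) = 2.000
  q = (-7 - (-2)·2.000 - (1)·-3.000) / (-6) = 0.000
  r = (-8 - (2)·2.000 - (2)·0.000) / (6) = -2.000
Iteration 2:
  p = (5 - (1)·0.000 - (1)·-2.000) / (4) = 1.750
  q = (-7 - (-2)·1.750 - (1)·-2.000) / (-6) = 0.250
  r = (-8 - (2)·1.750 - (2)·0.250) / (6) = -2.000
Residual b − A·x = (-0.250, 0.000, 0.000)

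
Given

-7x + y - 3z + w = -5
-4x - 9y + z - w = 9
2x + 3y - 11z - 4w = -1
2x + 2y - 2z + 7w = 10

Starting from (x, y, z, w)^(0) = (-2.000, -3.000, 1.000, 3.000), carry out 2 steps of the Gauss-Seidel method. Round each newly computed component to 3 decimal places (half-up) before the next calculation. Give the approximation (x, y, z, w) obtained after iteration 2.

Iteration 1:
  x = (-5 - (1)·-3.000 - (-3)·1.000 - (1)·3.000) / (-7) = 0.286
  y = (9 - (-4)·0.286 - (1)·1.000 - (-1)·3.000) / (-9) = -1.349
  z = (-1 - (2)·0.286 - (3)·-1.349 - (-4)·3.000) / (-11) = -1.316
  w = (10 - (2)·0.286 - (2)·-1.349 - (-2)·-1.316) / (7) = 1.356
Iteration 2:
  x = (-5 - (1)·-1.349 - (-3)·-1.316 - (1)·1.356) / (-7) = 1.279
  y = (9 - (-4)·1.279 - (1)·-1.316 - (-1)·1.356) / (-9) = -1.865
  z = (-1 - (2)·1.279 - (3)·-1.865 - (-4)·1.356) / (-11) = -0.678
  w = (10 - (2)·1.279 - (2)·-1.865 - (-2)·-0.678) / (7) = 1.402

(1.279, -1.865, -0.678, 1.402)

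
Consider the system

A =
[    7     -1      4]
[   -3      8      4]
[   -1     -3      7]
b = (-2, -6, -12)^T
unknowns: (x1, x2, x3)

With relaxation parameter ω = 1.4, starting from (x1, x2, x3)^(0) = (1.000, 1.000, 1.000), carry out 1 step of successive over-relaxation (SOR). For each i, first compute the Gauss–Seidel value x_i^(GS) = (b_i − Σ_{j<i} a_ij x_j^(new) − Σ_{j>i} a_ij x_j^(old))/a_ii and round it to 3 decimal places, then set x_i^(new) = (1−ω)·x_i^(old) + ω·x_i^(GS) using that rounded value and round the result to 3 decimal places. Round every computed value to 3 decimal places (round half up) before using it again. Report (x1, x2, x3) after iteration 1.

Iteration 1:
  x1: GS value = (-2 - (-1)·1.000 - (4)·1.000) / (7) = -0.714;  x1 ← (1−ω)·1.000 + ω·-0.714 = -1.400
  x2: GS value = (-6 - (-3)·-1.400 - (4)·1.000) / (8) = -1.775;  x2 ← (1−ω)·1.000 + ω·-1.775 = -2.885
  x3: GS value = (-12 - (-1)·-1.400 - (-3)·-2.885) / (7) = -3.151;  x3 ← (1−ω)·1.000 + ω·-3.151 = -4.811

(-1.400, -2.885, -4.811)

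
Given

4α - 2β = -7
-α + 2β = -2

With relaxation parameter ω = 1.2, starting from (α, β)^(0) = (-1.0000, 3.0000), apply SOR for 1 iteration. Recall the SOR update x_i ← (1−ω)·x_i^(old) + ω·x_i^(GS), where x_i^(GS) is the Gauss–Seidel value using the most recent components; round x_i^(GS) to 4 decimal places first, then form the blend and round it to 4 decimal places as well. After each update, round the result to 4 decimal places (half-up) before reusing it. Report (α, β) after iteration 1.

(-0.1000, -1.8600)

Iteration 1:
  α: GS value = (-7 - (-2)·3.0000) / (4) = -0.2500;  α ← (1−ω)·-1.0000 + ω·-0.2500 = -0.1000
  β: GS value = (-2 - (-1)·-0.1000) / (2) = -1.0500;  β ← (1−ω)·3.0000 + ω·-1.0500 = -1.8600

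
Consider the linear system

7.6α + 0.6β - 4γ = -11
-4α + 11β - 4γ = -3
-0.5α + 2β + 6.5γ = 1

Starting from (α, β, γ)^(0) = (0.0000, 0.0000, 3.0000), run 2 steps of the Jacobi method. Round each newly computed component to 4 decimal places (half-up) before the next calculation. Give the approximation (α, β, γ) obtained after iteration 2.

(-1.4310, -0.1689, -0.0878)

Iteration 1:
  α = (-11 - (0.6)·0.0000 - (-4)·3.0000) / (7.6) = 0.1316
  β = (-3 - (-4)·0.0000 - (-4)·3.0000) / (11) = 0.8182
  γ = (1 - (-0.5)·0.0000 - (2)·0.0000) / (6.5) = 0.1538
Iteration 2:
  α = (-11 - (0.6)·0.8182 - (-4)·0.1538) / (7.6) = -1.4310
  β = (-3 - (-4)·0.1316 - (-4)·0.1538) / (11) = -0.1689
  γ = (1 - (-0.5)·0.1316 - (2)·0.8182) / (6.5) = -0.0878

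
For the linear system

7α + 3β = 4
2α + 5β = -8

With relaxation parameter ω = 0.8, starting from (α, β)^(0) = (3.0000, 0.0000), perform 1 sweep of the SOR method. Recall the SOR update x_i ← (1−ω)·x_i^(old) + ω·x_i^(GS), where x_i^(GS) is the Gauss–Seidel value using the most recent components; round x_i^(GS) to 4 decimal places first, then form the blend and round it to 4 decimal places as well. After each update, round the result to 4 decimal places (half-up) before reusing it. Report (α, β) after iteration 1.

Iteration 1:
  α: GS value = (4 - (3)·0.0000) / (7) = 0.5714;  α ← (1−ω)·3.0000 + ω·0.5714 = 1.0571
  β: GS value = (-8 - (2)·1.0571) / (5) = -2.0228;  β ← (1−ω)·0.0000 + ω·-2.0228 = -1.6182

(1.0571, -1.6182)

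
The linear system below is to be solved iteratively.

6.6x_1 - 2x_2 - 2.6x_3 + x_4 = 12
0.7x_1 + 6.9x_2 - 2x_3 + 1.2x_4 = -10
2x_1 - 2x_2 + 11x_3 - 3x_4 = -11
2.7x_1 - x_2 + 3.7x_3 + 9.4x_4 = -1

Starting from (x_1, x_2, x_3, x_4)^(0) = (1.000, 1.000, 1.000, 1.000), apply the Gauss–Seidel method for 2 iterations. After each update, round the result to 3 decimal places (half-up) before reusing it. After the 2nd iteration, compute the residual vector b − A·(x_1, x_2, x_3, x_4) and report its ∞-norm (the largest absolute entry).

Iteration 1:
  x_1 = (12 - (-2)·1.000 - (-2.6)·1.000 - (1)·1.000) / (6.6) = 2.364
  x_2 = (-10 - (0.7)·2.364 - (-2)·1.000 - (1.2)·1.000) / (6.9) = -1.573
  x_3 = (-11 - (2)·2.364 - (-2)·-1.573 - (-3)·1.000) / (11) = -1.443
  x_4 = (-1 - (2.7)·2.364 - (-1)·-1.573 - (3.7)·-1.443) / (9.4) = -0.385
Iteration 2:
  x_1 = (12 - (-2)·-1.573 - (-2.6)·-1.443 - (1)·-0.385) / (6.6) = 0.831
  x_2 = (-10 - (0.7)·0.831 - (-2)·-1.443 - (1.2)·-0.385) / (6.9) = -1.885
  x_3 = (-11 - (2)·0.831 - (-2)·-1.885 - (-3)·-0.385) / (11) = -1.599
  x_4 = (-1 - (2.7)·0.831 - (-1)·-1.885 - (3.7)·-1.599) / (9.4) = 0.084
Residual b − A·x = (-1.496, -0.874, 1.409, -0.002); ∞-norm = 1.496

1.496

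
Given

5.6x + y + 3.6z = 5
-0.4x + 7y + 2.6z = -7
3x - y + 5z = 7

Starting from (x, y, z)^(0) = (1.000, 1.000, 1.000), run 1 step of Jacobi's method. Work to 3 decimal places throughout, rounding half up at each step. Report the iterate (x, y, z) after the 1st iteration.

(0.071, -1.314, 1.000)

Iteration 1:
  x = (5 - (1)·1.000 - (3.6)·1.000) / (5.6) = 0.071
  y = (-7 - (-0.4)·1.000 - (2.6)·1.000) / (7) = -1.314
  z = (7 - (3)·1.000 - (-1)·1.000) / (5) = 1.000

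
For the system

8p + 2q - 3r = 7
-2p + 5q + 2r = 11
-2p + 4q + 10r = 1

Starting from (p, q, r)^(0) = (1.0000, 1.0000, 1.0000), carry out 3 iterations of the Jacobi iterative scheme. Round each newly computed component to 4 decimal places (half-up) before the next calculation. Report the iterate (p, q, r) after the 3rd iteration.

Iteration 1:
  p = (7 - (2)·1.0000 - (-3)·1.0000) / (8) = 1.0000
  q = (11 - (-2)·1.0000 - (2)·1.0000) / (5) = 2.2000
  r = (1 - (-2)·1.0000 - (4)·1.0000) / (10) = -0.1000
Iteration 2:
  p = (7 - (2)·2.2000 - (-3)·-0.1000) / (8) = 0.2875
  q = (11 - (-2)·1.0000 - (2)·-0.1000) / (5) = 2.6400
  r = (1 - (-2)·1.0000 - (4)·2.2000) / (10) = -0.5800
Iteration 3:
  p = (7 - (2)·2.6400 - (-3)·-0.5800) / (8) = -0.0025
  q = (11 - (-2)·0.2875 - (2)·-0.5800) / (5) = 2.5470
  r = (1 - (-2)·0.2875 - (4)·2.6400) / (10) = -0.8985

(-0.0025, 2.5470, -0.8985)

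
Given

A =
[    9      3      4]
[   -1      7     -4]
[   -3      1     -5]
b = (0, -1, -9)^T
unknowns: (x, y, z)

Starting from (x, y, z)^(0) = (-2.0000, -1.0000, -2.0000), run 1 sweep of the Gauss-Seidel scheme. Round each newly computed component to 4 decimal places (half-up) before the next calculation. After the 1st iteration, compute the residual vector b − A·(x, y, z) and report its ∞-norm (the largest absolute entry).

11.3779

Iteration 1:
  x = (0 - (3)·-1.0000 - (4)·-2.0000) / (9) = 1.2222
  y = (-1 - (-1)·1.2222 - (-4)·-2.0000) / (7) = -1.1111
  z = (-9 - (-3)·1.2222 - (1)·-1.1111) / (-5) = 0.8445
Residual b − A·x = (-11.0445, 11.3779, 0.0002); ∞-norm = 11.3779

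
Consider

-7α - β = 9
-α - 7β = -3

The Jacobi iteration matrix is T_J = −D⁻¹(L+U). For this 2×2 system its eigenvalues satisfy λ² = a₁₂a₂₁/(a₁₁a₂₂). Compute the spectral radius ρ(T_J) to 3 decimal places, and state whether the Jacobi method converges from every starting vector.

0.143

a₁₂a₂₁/(a₁₁a₂₂) = (-1)·(-1) / ((-7)·(-7)) = 0.020408
ρ = √|0.020408| = √0.020408 = 0.143
ρ < 1, so Jacobi converges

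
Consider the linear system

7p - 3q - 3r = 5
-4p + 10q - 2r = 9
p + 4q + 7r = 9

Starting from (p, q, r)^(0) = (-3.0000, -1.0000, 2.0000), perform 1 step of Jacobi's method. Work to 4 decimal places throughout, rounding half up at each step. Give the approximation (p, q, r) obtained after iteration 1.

Iteration 1:
  p = (5 - (-3)·-1.0000 - (-3)·2.0000) / (7) = 1.1429
  q = (9 - (-4)·-3.0000 - (-2)·2.0000) / (10) = 0.1000
  r = (9 - (1)·-3.0000 - (4)·-1.0000) / (7) = 2.2857

(1.1429, 0.1000, 2.2857)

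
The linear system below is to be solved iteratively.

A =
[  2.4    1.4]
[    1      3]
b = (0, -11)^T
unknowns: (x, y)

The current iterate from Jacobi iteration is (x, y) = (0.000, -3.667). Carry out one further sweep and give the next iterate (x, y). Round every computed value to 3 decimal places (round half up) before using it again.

One sweep:
  x = (0 - (1.4)·-3.667) / (2.4) = 2.139
  y = (-11 - (1)·0.000) / (3) = -3.667

(2.139, -3.667)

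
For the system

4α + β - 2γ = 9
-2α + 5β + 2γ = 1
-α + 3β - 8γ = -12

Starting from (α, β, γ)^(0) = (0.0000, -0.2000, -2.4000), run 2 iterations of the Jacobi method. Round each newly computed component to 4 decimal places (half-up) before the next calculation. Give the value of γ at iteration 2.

1.7975

Iteration 1:
  α = (9 - (1)·-0.2000 - (-2)·-2.4000) / (4) = 1.1000
  β = (1 - (-2)·0.0000 - (2)·-2.4000) / (5) = 1.1600
  γ = (-12 - (-1)·0.0000 - (3)·-0.2000) / (-8) = 1.4250
Iteration 2:
  α = (9 - (1)·1.1600 - (-2)·1.4250) / (4) = 2.6725
  β = (1 - (-2)·1.1000 - (2)·1.4250) / (5) = 0.0700
  γ = (-12 - (-1)·1.1000 - (3)·1.1600) / (-8) = 1.7975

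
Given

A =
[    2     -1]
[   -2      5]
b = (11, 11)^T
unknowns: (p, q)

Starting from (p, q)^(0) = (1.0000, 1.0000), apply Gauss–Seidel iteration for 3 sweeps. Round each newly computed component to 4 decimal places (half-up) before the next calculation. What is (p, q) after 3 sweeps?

Iteration 1:
  p = (11 - (-1)·1.0000) / (2) = 6.0000
  q = (11 - (-2)·6.0000) / (5) = 4.6000
Iteration 2:
  p = (11 - (-1)·4.6000) / (2) = 7.8000
  q = (11 - (-2)·7.8000) / (5) = 5.3200
Iteration 3:
  p = (11 - (-1)·5.3200) / (2) = 8.1600
  q = (11 - (-2)·8.1600) / (5) = 5.4640

(8.1600, 5.4640)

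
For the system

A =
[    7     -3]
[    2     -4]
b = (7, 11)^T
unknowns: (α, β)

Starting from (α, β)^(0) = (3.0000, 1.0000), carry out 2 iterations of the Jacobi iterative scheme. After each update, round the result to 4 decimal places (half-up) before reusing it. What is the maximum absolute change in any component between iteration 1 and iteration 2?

0.9643

Iteration 1:
  α = (7 - (-3)·1.0000) / (7) = 1.4286
  β = (11 - (2)·3.0000) / (-4) = -1.2500
Iteration 2:
  α = (7 - (-3)·-1.2500) / (7) = 0.4643
  β = (11 - (2)·1.4286) / (-4) = -2.0357
Change: (-0.9643, -0.7857) → max |·| = 0.9643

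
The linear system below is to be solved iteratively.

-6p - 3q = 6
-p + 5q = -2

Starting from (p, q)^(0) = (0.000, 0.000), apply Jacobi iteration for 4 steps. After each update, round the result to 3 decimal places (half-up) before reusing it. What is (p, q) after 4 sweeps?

(-0.720, -0.540)

Iteration 1:
  p = (6 - (-3)·0.000) / (-6) = -1.000
  q = (-2 - (-1)·0.000) / (5) = -0.400
Iteration 2:
  p = (6 - (-3)·-0.400) / (-6) = -0.800
  q = (-2 - (-1)·-1.000) / (5) = -0.600
Iteration 3:
  p = (6 - (-3)·-0.600) / (-6) = -0.700
  q = (-2 - (-1)·-0.800) / (5) = -0.560
Iteration 4:
  p = (6 - (-3)·-0.560) / (-6) = -0.720
  q = (-2 - (-1)·-0.700) / (5) = -0.540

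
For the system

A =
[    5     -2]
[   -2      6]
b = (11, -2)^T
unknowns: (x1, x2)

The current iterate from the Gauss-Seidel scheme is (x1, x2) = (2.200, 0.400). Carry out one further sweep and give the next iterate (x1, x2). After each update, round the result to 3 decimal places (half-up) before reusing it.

(2.360, 0.453)

One sweep:
  x1 = (11 - (-2)·0.400) / (5) = 2.360
  x2 = (-2 - (-2)·2.360) / (6) = 0.453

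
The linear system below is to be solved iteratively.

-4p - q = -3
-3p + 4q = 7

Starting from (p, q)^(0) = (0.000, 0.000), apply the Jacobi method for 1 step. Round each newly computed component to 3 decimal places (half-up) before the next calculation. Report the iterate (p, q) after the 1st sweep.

Iteration 1:
  p = (-3 - (-1)·0.000) / (-4) = 0.750
  q = (7 - (-3)·0.000) / (4) = 1.750

(0.750, 1.750)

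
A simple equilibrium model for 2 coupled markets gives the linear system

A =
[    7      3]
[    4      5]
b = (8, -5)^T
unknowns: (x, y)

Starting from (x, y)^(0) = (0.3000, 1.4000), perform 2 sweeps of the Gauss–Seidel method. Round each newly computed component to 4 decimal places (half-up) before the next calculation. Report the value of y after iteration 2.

Iteration 1:
  x = (8 - (3)·1.4000) / (7) = 0.5429
  y = (-5 - (4)·0.5429) / (5) = -1.4343
Iteration 2:
  x = (8 - (3)·-1.4343) / (7) = 1.7576
  y = (-5 - (4)·1.7576) / (5) = -2.4061

-2.4061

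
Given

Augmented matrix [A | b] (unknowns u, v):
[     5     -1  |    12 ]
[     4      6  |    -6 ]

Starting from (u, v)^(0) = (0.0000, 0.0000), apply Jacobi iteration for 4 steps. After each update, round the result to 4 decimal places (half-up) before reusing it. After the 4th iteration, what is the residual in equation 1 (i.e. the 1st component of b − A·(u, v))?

0.2132

Iteration 1:
  u = (12 - (-1)·0.0000) / (5) = 2.4000
  v = (-6 - (4)·0.0000) / (6) = -1.0000
Iteration 2:
  u = (12 - (-1)·-1.0000) / (5) = 2.2000
  v = (-6 - (4)·2.4000) / (6) = -2.6000
Iteration 3:
  u = (12 - (-1)·-2.6000) / (5) = 1.8800
  v = (-6 - (4)·2.2000) / (6) = -2.4667
Iteration 4:
  u = (12 - (-1)·-2.4667) / (5) = 1.9067
  v = (-6 - (4)·1.8800) / (6) = -2.2533
Residual b − A·x = (0.2132, -0.1070)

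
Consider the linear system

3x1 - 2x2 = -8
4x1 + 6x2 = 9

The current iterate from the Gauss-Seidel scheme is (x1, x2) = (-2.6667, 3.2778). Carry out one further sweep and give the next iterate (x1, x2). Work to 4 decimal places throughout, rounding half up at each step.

(-0.4815, 1.8210)

One sweep:
  x1 = (-8 - (-2)·3.2778) / (3) = -0.4815
  x2 = (9 - (4)·-0.4815) / (6) = 1.8210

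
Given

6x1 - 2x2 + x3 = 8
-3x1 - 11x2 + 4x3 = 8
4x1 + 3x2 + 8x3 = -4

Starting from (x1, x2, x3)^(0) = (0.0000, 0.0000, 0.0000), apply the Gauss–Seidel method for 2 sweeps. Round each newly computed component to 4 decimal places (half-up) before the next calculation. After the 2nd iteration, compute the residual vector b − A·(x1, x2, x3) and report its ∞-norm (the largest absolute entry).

Iteration 1:
  x1 = (8 - (-2)·0.0000 - (1)·0.0000) / (6) = 1.3333
  x2 = (8 - (-3)·1.3333 - (4)·0.0000) / (-11) = -1.0909
  x3 = (-4 - (4)·1.3333 - (3)·-1.0909) / (8) = -0.7576
Iteration 2:
  x1 = (8 - (-2)·-1.0909 - (1)·-0.7576) / (6) = 1.0960
  x2 = (8 - (-3)·1.0960 - (4)·-0.7576) / (-11) = -1.3017
  x3 = (-4 - (4)·1.0960 - (3)·-1.3017) / (8) = -0.5599
Residual b − A·x = (-0.6195, -0.7911, 0.0003); ∞-norm = 0.7911

0.7911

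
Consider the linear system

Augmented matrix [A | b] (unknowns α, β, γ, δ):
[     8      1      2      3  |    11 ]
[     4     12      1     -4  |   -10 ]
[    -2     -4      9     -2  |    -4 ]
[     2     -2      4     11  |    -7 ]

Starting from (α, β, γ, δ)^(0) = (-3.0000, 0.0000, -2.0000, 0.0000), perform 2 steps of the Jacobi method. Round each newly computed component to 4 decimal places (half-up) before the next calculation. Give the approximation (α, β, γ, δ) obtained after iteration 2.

Iteration 1:
  α = (11 - (1)·0.0000 - (2)·-2.0000 - (3)·0.0000) / (8) = 1.8750
  β = (-10 - (4)·-3.0000 - (1)·-2.0000 - (-4)·0.0000) / (12) = 0.3333
  γ = (-4 - (-2)·-3.0000 - (-4)·0.0000 - (-2)·0.0000) / (9) = -1.1111
  δ = (-7 - (2)·-3.0000 - (-2)·0.0000 - (4)·-2.0000) / (11) = 0.6364
Iteration 2:
  α = (11 - (1)·0.3333 - (2)·-1.1111 - (3)·0.6364) / (8) = 1.3725
  β = (-10 - (4)·1.8750 - (1)·-1.1111 - (-4)·0.6364) / (12) = -1.1536
  γ = (-4 - (-2)·1.8750 - (-4)·0.3333 - (-2)·0.6364) / (9) = 0.2618
  δ = (-7 - (2)·1.8750 - (-2)·0.3333 - (4)·-1.1111) / (11) = -0.5126

(1.3725, -1.1536, 0.2618, -0.5126)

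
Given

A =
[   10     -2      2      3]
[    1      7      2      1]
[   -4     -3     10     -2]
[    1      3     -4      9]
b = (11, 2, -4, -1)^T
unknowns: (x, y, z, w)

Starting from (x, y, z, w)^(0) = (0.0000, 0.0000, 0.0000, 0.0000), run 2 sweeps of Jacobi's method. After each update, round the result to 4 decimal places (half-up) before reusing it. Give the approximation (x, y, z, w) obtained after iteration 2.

(1.2705, 0.2587, 0.1035, -0.5063)

Iteration 1:
  x = (11 - (-2)·0.0000 - (2)·0.0000 - (3)·0.0000) / (10) = 1.1000
  y = (2 - (1)·0.0000 - (2)·0.0000 - (1)·0.0000) / (7) = 0.2857
  z = (-4 - (-4)·0.0000 - (-3)·0.0000 - (-2)·0.0000) / (10) = -0.4000
  w = (-1 - (1)·0.0000 - (3)·0.0000 - (-4)·0.0000) / (9) = -0.1111
Iteration 2:
  x = (11 - (-2)·0.2857 - (2)·-0.4000 - (3)·-0.1111) / (10) = 1.2705
  y = (2 - (1)·1.1000 - (2)·-0.4000 - (1)·-0.1111) / (7) = 0.2587
  z = (-4 - (-4)·1.1000 - (-3)·0.2857 - (-2)·-0.1111) / (10) = 0.1035
  w = (-1 - (1)·1.1000 - (3)·0.2857 - (-4)·-0.4000) / (9) = -0.5063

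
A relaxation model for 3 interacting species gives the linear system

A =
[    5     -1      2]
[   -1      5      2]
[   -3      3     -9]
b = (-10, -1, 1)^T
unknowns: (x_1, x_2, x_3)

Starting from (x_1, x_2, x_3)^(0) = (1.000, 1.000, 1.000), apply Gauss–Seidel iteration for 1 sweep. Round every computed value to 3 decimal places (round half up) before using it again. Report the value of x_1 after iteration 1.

-2.200

Iteration 1:
  x_1 = (-10 - (-1)·1.000 - (2)·1.000) / (5) = -2.200
  x_2 = (-1 - (-1)·-2.200 - (2)·1.000) / (5) = -1.040
  x_3 = (1 - (-3)·-2.200 - (3)·-1.040) / (-9) = 0.276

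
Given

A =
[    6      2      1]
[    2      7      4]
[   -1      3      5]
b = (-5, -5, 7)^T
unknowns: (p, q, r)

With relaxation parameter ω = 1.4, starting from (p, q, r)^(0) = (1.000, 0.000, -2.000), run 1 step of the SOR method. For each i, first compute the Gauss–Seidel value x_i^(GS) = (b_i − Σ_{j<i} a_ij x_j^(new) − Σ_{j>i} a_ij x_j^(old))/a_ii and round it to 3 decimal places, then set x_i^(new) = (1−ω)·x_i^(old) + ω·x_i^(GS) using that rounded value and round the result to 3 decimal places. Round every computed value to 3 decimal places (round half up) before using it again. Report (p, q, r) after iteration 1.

Iteration 1:
  p: GS value = (-5 - (2)·0.000 - (1)·-2.000) / (6) = -0.500;  p ← (1−ω)·1.000 + ω·-0.500 = -1.100
  q: GS value = (-5 - (2)·-1.100 - (4)·-2.000) / (7) = 0.743;  q ← (1−ω)·0.000 + ω·0.743 = 1.040
  r: GS value = (7 - (-1)·-1.100 - (3)·1.040) / (5) = 0.556;  r ← (1−ω)·-2.000 + ω·0.556 = 1.578

(-1.100, 1.040, 1.578)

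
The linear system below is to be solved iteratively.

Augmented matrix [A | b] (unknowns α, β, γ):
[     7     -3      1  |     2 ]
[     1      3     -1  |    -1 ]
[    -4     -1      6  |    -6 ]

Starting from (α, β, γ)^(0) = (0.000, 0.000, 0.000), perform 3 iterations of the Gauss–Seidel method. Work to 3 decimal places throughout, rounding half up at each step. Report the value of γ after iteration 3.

Iteration 1:
  α = (2 - (-3)·0.000 - (1)·0.000) / (7) = 0.286
  β = (-1 - (1)·0.286 - (-1)·0.000) / (3) = -0.429
  γ = (-6 - (-4)·0.286 - (-1)·-0.429) / (6) = -0.881
Iteration 2:
  α = (2 - (-3)·-0.429 - (1)·-0.881) / (7) = 0.228
  β = (-1 - (1)·0.228 - (-1)·-0.881) / (3) = -0.703
  γ = (-6 - (-4)·0.228 - (-1)·-0.703) / (6) = -0.965
Iteration 3:
  α = (2 - (-3)·-0.703 - (1)·-0.965) / (7) = 0.122
  β = (-1 - (1)·0.122 - (-1)·-0.965) / (3) = -0.696
  γ = (-6 - (-4)·0.122 - (-1)·-0.696) / (6) = -1.035

-1.035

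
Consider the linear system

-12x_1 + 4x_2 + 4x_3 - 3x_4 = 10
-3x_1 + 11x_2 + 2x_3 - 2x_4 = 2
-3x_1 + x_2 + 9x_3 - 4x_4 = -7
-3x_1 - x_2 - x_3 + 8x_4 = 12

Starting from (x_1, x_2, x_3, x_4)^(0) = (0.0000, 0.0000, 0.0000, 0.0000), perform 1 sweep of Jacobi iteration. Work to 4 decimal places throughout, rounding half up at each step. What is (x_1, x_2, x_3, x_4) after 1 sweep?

Iteration 1:
  x_1 = (10 - (4)·0.0000 - (4)·0.0000 - (-3)·0.0000) / (-12) = -0.8333
  x_2 = (2 - (-3)·0.0000 - (2)·0.0000 - (-2)·0.0000) / (11) = 0.1818
  x_3 = (-7 - (-3)·0.0000 - (1)·0.0000 - (-4)·0.0000) / (9) = -0.7778
  x_4 = (12 - (-3)·0.0000 - (-1)·0.0000 - (-1)·0.0000) / (8) = 1.5000

(-0.8333, 0.1818, -0.7778, 1.5000)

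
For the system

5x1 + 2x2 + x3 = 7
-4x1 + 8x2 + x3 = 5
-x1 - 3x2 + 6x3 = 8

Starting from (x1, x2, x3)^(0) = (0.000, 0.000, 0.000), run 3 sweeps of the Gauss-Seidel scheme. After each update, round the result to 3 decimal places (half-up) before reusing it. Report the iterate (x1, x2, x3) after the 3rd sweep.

(0.840, 0.835, 1.891)

Iteration 1:
  x1 = (7 - (2)·0.000 - (1)·0.000) / (5) = 1.400
  x2 = (5 - (-4)·1.400 - (1)·0.000) / (8) = 1.325
  x3 = (8 - (-1)·1.400 - (-3)·1.325) / (6) = 2.229
Iteration 2:
  x1 = (7 - (2)·1.325 - (1)·2.229) / (5) = 0.424
  x2 = (5 - (-4)·0.424 - (1)·2.229) / (8) = 0.558
  x3 = (8 - (-1)·0.424 - (-3)·0.558) / (6) = 1.683
Iteration 3:
  x1 = (7 - (2)·0.558 - (1)·1.683) / (5) = 0.840
  x2 = (5 - (-4)·0.840 - (1)·1.683) / (8) = 0.835
  x3 = (8 - (-1)·0.840 - (-3)·0.835) / (6) = 1.891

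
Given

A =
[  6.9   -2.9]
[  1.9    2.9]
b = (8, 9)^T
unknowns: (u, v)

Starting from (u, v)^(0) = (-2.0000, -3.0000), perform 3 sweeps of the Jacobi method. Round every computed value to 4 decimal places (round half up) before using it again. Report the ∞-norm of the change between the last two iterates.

Iteration 1:
  u = (8 - (-2.9)·-3.0000) / (6.9) = -0.1014
  v = (9 - (1.9)·-2.0000) / (2.9) = 4.4138
Iteration 2:
  u = (8 - (-2.9)·4.4138) / (6.9) = 3.0145
  v = (9 - (1.9)·-0.1014) / (2.9) = 3.1699
Iteration 3:
  u = (8 - (-2.9)·3.1699) / (6.9) = 2.4917
  v = (9 - (1.9)·3.0145) / (2.9) = 1.1284
Change: (-0.5228, -2.0415) → max |·| = 2.0415

2.0415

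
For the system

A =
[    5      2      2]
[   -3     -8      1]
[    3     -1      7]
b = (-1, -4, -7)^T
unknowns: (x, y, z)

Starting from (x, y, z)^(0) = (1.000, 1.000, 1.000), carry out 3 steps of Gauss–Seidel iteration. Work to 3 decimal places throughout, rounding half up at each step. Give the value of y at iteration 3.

Iteration 1:
  x = (-1 - (2)·1.000 - (2)·1.000) / (5) = -1.000
  y = (-4 - (-3)·-1.000 - (1)·1.000) / (-8) = 1.000
  z = (-7 - (3)·-1.000 - (-1)·1.000) / (7) = -0.429
Iteration 2:
  x = (-1 - (2)·1.000 - (2)·-0.429) / (5) = -0.428
  y = (-4 - (-3)·-0.428 - (1)·-0.429) / (-8) = 0.607
  z = (-7 - (3)·-0.428 - (-1)·0.607) / (7) = -0.730
Iteration 3:
  x = (-1 - (2)·0.607 - (2)·-0.730) / (5) = -0.151
  y = (-4 - (-3)·-0.151 - (1)·-0.730) / (-8) = 0.465
  z = (-7 - (3)·-0.151 - (-1)·0.465) / (7) = -0.869

0.465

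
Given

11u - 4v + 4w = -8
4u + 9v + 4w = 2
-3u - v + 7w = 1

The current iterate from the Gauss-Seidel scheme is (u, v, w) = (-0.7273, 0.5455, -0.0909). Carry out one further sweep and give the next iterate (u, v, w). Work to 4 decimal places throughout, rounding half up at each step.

(-0.4959, 0.4830, -0.0007)

One sweep:
  u = (-8 - (-4)·0.5455 - (4)·-0.0909) / (11) = -0.4959
  v = (2 - (4)·-0.4959 - (4)·-0.0909) / (9) = 0.4830
  w = (1 - (-3)·-0.4959 - (-1)·0.4830) / (7) = -0.0007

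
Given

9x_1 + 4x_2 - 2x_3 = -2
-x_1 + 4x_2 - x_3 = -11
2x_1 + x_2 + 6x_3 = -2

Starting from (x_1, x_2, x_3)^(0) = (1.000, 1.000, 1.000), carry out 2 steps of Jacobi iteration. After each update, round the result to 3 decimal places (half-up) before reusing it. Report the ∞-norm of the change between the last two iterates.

Iteration 1:
  x_1 = (-2 - (4)·1.000 - (-2)·1.000) / (9) = -0.444
  x_2 = (-11 - (-1)·1.000 - (-1)·1.000) / (4) = -2.250
  x_3 = (-2 - (2)·1.000 - (1)·1.000) / (6) = -0.833
Iteration 2:
  x_1 = (-2 - (4)·-2.250 - (-2)·-0.833) / (9) = 0.593
  x_2 = (-11 - (-1)·-0.444 - (-1)·-0.833) / (4) = -3.069
  x_3 = (-2 - (2)·-0.444 - (1)·-2.250) / (6) = 0.190
Change: (1.037, -0.819, 1.023) → max |·| = 1.037

1.037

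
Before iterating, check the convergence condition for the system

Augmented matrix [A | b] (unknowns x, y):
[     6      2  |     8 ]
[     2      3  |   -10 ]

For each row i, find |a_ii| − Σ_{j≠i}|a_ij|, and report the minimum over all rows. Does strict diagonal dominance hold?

1

row 1: |6| − (2) = 4
row 2: |3| − (2) = 1
minimum over rows = 1 → strictly diagonally dominant (convergence guaranteed)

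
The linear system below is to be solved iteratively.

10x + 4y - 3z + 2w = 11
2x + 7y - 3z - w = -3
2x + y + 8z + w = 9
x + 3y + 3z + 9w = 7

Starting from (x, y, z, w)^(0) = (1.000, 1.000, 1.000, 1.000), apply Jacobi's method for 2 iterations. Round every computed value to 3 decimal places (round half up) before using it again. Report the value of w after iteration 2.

0.528

Iteration 1:
  x = (11 - (4)·1.000 - (-3)·1.000 - (2)·1.000) / (10) = 0.800
  y = (-3 - (2)·1.000 - (-3)·1.000 - (-1)·1.000) / (7) = -0.143
  z = (9 - (2)·1.000 - (1)·1.000 - (1)·1.000) / (8) = 0.625
  w = (7 - (1)·1.000 - (3)·1.000 - (3)·1.000) / (9) = 0.000
Iteration 2:
  x = (11 - (4)·-0.143 - (-3)·0.625 - (2)·0.000) / (10) = 1.345
  y = (-3 - (2)·0.800 - (-3)·0.625 - (-1)·0.000) / (7) = -0.389
  z = (9 - (2)·0.800 - (1)·-0.143 - (1)·0.000) / (8) = 0.943
  w = (7 - (1)·0.800 - (3)·-0.143 - (3)·0.625) / (9) = 0.528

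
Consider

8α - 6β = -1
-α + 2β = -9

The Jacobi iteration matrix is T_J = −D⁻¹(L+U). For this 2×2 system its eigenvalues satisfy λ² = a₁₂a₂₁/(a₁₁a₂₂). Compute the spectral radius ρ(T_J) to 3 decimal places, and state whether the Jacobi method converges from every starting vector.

a₁₂a₂₁/(a₁₁a₂₂) = (-6)·(-1) / ((8)·(2)) = 0.375000
ρ = √|0.375000| = √0.375000 = 0.612
ρ < 1, so Jacobi converges

0.612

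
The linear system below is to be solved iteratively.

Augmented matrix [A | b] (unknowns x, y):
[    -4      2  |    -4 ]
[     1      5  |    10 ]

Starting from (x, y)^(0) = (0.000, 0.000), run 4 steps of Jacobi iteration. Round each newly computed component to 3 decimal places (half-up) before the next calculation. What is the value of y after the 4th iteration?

Iteration 1:
  x = (-4 - (2)·0.000) / (-4) = 1.000
  y = (10 - (1)·0.000) / (5) = 2.000
Iteration 2:
  x = (-4 - (2)·2.000) / (-4) = 2.000
  y = (10 - (1)·1.000) / (5) = 1.800
Iteration 3:
  x = (-4 - (2)·1.800) / (-4) = 1.900
  y = (10 - (1)·2.000) / (5) = 1.600
Iteration 4:
  x = (-4 - (2)·1.600) / (-4) = 1.800
  y = (10 - (1)·1.900) / (5) = 1.620

1.620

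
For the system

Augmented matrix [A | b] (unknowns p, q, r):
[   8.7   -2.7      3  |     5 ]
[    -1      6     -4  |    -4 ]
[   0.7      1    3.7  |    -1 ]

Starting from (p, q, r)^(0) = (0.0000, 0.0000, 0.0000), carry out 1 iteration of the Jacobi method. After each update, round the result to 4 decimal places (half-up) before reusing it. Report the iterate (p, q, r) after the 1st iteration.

(0.5747, -0.6667, -0.2703)

Iteration 1:
  p = (5 - (-2.7)·0.0000 - (3)·0.0000) / (8.7) = 0.5747
  q = (-4 - (-1)·0.0000 - (-4)·0.0000) / (6) = -0.6667
  r = (-1 - (0.7)·0.0000 - (1)·0.0000) / (3.7) = -0.2703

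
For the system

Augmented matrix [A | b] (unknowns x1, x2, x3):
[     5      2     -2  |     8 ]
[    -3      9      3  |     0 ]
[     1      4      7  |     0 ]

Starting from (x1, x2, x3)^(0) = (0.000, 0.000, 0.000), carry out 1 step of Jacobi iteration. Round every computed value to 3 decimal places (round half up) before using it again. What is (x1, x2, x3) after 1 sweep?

(1.600, 0.000, 0.000)

Iteration 1:
  x1 = (8 - (2)·0.000 - (-2)·0.000) / (5) = 1.600
  x2 = (0 - (-3)·0.000 - (3)·0.000) / (9) = 0.000
  x3 = (0 - (1)·0.000 - (4)·0.000) / (7) = 0.000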